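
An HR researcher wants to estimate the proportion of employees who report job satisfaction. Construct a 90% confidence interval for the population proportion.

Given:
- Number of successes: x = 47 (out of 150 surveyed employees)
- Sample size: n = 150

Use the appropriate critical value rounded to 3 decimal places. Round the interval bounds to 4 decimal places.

Sample proportion: p̂ = 47/150 = 0.313333

Check conditions for normal approximation:
  np̂ = 47 ≥ 10 ✓
  n(1-p̂) = 103 ≥ 10 ✓

The sample is large enough, so use a z-interval (normal approximation) for the proportion.

For 90% confidence, z* = 1.645 (from standard normal table)

Standard error: SE = √(p̂(1-p̂)/n) = √(0.313333×0.686667/150) = 0.03787308

Margin of error: E = z* × SE = 1.645 × 0.03787308 = 0.062301

Z-interval: p̂ ± E = 0.313333 ± 0.062301 = (0.251032, 0.375635)

Rounded to 4 decimal places:

(0.2510, 0.3756)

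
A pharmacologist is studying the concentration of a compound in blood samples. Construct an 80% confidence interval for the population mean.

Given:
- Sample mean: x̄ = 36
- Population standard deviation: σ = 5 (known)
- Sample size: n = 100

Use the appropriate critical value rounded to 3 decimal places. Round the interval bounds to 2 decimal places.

The population standard deviation σ is known, so use a z-interval (standard normal critical value).

For 80% confidence, z* = 1.282 (from standard normal table)

Standard error: SE = σ/√n = 5/√100 = 0.500000

Margin of error: E = z* × SE = 1.282 × 0.500000 = 0.6410

Z-interval: x̄ ± E = 36 ± 0.6410 = (35.3590, 36.6410)

Rounded to 2 decimal places:

(35.36, 36.64)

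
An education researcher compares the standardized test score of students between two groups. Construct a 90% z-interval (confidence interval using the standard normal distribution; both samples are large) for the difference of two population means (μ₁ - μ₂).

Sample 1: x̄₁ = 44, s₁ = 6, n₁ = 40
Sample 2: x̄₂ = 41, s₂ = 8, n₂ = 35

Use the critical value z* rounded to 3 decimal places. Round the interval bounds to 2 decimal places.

Both samples are large (n₁ = 40 ≥ 30, n₂ = 35 ≥ 30), so a z-interval for the difference of means applies.

Point estimate: x̄₁ - x̄₂ = 44 - 41 = 3

Standard error: SE = √(s₁²/n₁ + s₂²/n₂)
= √(6²/40 + 8²/35)
= √(0.900000 + 1.828571)
= 1.651839

For 90% confidence, z* = 1.645 (from standard normal table)
Margin of error: E = z* × SE = 1.645 × 1.651839 = 2.7173

Z-interval: (x̄₁ - x̄₂) ± E = 3 ± 2.7173 = (0.2827, 5.7173)

Rounded to 2 decimal places:

(0.28, 5.72)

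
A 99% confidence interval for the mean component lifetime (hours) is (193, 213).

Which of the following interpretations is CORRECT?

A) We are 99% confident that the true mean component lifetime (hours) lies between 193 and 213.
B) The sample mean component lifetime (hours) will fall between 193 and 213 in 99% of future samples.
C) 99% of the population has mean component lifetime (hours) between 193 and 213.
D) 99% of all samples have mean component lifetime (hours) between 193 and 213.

A confidence interval represents our confidence in the procedure, not a probability statement about the parameter.

Key concept: If we repeated this sampling process many times and computed a 99% CI each time, about 99% of those intervals would contain the true population parameter.

For this specific interval (193, 213):
- Midpoint (point estimate): 203
- Margin of error: 10

The correct interpretation is the one stating confidence that the true parameter lies in the interval — option A.

A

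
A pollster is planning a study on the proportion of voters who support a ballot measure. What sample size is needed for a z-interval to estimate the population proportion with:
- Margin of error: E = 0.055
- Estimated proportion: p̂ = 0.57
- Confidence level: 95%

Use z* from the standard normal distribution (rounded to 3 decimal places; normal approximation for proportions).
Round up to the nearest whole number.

Using z* for proportion z-interval (normal approximation).

For 95% confidence, z* = 1.96 (from standard normal table)

Sample size formula for proportion z-interval: n = z*²p̂(1-p̂)/E²

n = 1.96² × 0.57 × 0.43 / 0.055²
  = 3.8416 × 0.2451 / 0.003025
  = 311.2648

Round up to the nearest whole number: n = 312

312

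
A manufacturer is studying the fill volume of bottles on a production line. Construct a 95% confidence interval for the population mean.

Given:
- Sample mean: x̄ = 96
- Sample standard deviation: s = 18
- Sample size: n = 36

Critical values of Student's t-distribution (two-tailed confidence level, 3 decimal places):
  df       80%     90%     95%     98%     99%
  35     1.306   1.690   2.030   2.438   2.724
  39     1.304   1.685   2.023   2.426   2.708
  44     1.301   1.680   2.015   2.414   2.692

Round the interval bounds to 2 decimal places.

The population standard deviation σ is unknown (only the sample standard deviation s is given), so use a t-interval with df = n - 1 = 36 - 1 = 35.

For 95% confidence with df = 35, t* = 2.030 (from t-table)

Standard error: SE = s/√n = 18/√36 = 3.000000

Margin of error: E = t* × SE = 2.030 × 3.000000 = 6.0900

T-interval: x̄ ± E = 96 ± 6.0900 = (89.9100, 102.0900)

Rounded to 2 decimal places:

(89.91, 102.09)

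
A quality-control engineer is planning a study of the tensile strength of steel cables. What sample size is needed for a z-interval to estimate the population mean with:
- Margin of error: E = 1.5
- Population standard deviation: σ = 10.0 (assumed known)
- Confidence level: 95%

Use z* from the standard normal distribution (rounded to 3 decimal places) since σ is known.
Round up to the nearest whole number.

Using z* since population σ is known (z-interval formula).

For 95% confidence, z* = 1.96 (from standard normal table)

Sample size formula for z-interval: n = (z*σ/E)²

n = (1.96 × 10.0 / 1.5)²
  = (13.066667)²
  = 170.7378

Round up to the nearest whole number: n = 171

171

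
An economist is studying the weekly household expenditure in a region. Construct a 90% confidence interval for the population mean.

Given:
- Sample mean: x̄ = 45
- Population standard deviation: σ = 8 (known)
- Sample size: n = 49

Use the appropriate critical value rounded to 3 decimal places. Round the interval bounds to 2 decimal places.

The population standard deviation σ is known, so use a z-interval (standard normal critical value).

For 90% confidence, z* = 1.645 (from standard normal table)

Standard error: SE = σ/√n = 8/√49 = 1.142857

Margin of error: E = z* × SE = 1.645 × 1.142857 = 1.8800

Z-interval: x̄ ± E = 45 ± 1.8800 = (43.1200, 46.8800)

Rounded to 2 decimal places:

(43.12, 46.88)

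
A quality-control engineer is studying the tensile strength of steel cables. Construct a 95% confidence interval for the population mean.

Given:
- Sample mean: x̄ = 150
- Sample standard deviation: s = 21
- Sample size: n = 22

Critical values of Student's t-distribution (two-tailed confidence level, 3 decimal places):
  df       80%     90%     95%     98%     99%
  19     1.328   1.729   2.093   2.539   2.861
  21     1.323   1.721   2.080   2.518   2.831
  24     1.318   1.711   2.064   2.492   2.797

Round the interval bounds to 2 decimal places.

The population standard deviation σ is unknown (only the sample standard deviation s is given), so use a t-interval with df = n - 1 = 22 - 1 = 21.

For 95% confidence with df = 21, t* = 2.080 (from t-table)

Standard error: SE = s/√n = 21/√22 = 4.477215

Margin of error: E = t* × SE = 2.080 × 4.477215 = 9.3126

T-interval: x̄ ± E = 150 ± 9.3126 = (140.6874, 159.3126)

Rounded to 2 decimal places:

(140.69, 159.31)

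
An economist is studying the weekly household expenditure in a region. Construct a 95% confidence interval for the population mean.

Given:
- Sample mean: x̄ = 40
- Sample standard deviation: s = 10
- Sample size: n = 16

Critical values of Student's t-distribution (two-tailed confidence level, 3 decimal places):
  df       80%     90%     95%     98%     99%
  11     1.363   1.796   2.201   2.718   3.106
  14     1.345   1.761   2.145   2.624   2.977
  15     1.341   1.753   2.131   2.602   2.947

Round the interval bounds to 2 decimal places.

The population standard deviation σ is unknown (only the sample standard deviation s is given), so use a t-interval with df = n - 1 = 16 - 1 = 15.

For 95% confidence with df = 15, t* = 2.131 (from t-table)

Standard error: SE = s/√n = 10/√16 = 2.500000

Margin of error: E = t* × SE = 2.131 × 2.500000 = 5.3275

T-interval: x̄ ± E = 40 ± 5.3275 = (34.6725, 45.3275)

Rounded to 2 decimal places:

(34.67, 45.33)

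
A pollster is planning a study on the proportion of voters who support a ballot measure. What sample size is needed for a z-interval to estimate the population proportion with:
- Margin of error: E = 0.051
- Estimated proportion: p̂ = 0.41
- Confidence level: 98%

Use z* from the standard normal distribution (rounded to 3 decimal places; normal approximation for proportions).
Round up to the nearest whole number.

Using z* for proportion z-interval (normal approximation).

For 98% confidence, z* = 2.326 (from standard normal table)

Sample size formula for proportion z-interval: n = z*²p̂(1-p̂)/E²

n = 2.326² × 0.41 × 0.59 / 0.051²
  = 5.410276 × 0.2419 / 0.002601
  = 503.1702

Round up to the nearest whole number: n = 504

504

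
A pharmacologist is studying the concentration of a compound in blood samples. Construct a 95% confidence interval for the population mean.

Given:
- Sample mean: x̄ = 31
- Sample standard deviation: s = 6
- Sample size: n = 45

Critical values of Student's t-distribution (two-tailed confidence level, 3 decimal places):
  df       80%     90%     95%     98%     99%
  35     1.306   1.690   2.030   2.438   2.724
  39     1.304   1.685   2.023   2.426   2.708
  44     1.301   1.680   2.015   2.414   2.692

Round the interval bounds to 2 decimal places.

The population standard deviation σ is unknown (only the sample standard deviation s is given), so use a t-interval with df = n - 1 = 45 - 1 = 44.

For 95% confidence with df = 44, t* = 2.015 (from t-table)

Standard error: SE = s/√n = 6/√45 = 0.894427

Margin of error: E = t* × SE = 2.015 × 0.894427 = 1.8023

T-interval: x̄ ± E = 31 ± 1.8023 = (29.1977, 32.8023)

Rounded to 2 decimal places:

(29.20, 32.80)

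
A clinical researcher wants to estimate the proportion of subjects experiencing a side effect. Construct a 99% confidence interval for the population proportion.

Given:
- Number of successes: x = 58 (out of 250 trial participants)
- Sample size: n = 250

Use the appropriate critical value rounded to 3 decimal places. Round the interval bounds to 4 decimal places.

Sample proportion: p̂ = 58/250 = 0.232000

Check conditions for normal approximation:
  np̂ = 58 ≥ 10 ✓
  n(1-p̂) = 192 ≥ 10 ✓

The sample is large enough, so use a z-interval (normal approximation) for the proportion.

For 99% confidence, z* = 2.576 (from standard normal table)

Standard error: SE = √(p̂(1-p̂)/n) = √(0.232000×0.768000/250) = 0.02669652

Margin of error: E = z* × SE = 2.576 × 0.02669652 = 0.068770

Z-interval: p̂ ± E = 0.232000 ± 0.068770 = (0.163230, 0.300770)

Rounded to 4 decimal places:

(0.1632, 0.3008)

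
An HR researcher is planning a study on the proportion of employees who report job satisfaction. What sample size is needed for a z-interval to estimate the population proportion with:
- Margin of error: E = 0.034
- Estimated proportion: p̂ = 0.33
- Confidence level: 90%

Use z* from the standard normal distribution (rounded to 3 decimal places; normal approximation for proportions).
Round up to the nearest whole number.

Using z* for proportion z-interval (normal approximation).

For 90% confidence, z* = 1.645 (from standard normal table)

Sample size formula for proportion z-interval: n = z*²p̂(1-p̂)/E²

n = 1.645² × 0.33 × 0.67 / 0.034²
  = 2.706025 × 0.2211 / 0.001156
  = 517.5624

Round up to the nearest whole number: n = 518

518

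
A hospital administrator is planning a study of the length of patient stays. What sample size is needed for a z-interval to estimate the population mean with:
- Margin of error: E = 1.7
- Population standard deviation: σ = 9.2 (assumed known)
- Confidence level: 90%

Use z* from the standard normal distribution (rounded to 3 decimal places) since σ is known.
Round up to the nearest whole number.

Using z* since population σ is known (z-interval formula).

For 90% confidence, z* = 1.645 (from standard normal table)

Sample size formula for z-interval: n = (z*σ/E)²

n = (1.645 × 9.2 / 1.7)²
  = (8.902353)²
  = 79.2519

Round up to the nearest whole number: n = 80

80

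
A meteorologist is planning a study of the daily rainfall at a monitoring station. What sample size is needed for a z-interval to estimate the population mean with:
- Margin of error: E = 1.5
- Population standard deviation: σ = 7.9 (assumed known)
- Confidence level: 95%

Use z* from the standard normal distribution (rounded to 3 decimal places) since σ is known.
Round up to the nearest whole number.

Using z* since population σ is known (z-interval formula).

For 95% confidence, z* = 1.96 (from standard normal table)

Sample size formula for z-interval: n = (z*σ/E)²

n = (1.96 × 7.9 / 1.5)²
  = (10.322667)²
  = 106.5574

Round up to the nearest whole number: n = 107

107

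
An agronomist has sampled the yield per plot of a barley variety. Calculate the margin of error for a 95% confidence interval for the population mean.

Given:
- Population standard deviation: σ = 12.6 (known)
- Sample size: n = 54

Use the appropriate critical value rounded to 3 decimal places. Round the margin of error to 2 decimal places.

The population standard deviation σ is known, so use the z-interval margin of error formula.

For 95% confidence, z* = 1.96 (from standard normal table)

Margin of error formula for z-interval: E = z* × σ/√n

E = 1.96 × 12.6/√54
  = 1.96 × 1.714643
  = 3.3607

Rounded to 2 decimal places:

3.36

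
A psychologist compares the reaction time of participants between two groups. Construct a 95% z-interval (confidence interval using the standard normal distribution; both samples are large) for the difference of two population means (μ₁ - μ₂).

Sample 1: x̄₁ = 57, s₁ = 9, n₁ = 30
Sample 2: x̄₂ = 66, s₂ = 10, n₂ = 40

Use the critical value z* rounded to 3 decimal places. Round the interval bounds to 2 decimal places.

Both samples are large (n₁ = 30 ≥ 30, n₂ = 40 ≥ 30), so a z-interval for the difference of means applies.

Point estimate: x̄₁ - x̄₂ = 57 - 66 = -9

Standard error: SE = √(s₁²/n₁ + s₂²/n₂)
= √(9²/30 + 10²/40)
= √(2.700000 + 2.500000)
= 2.280351

For 95% confidence, z* = 1.96 (from standard normal table)
Margin of error: E = z* × SE = 1.96 × 2.280351 = 4.4695

Z-interval: (x̄₁ - x̄₂) ± E = -9 ± 4.4695 = (-13.4695, -4.5305)

Rounded to 2 decimal places:

(-13.47, -4.53)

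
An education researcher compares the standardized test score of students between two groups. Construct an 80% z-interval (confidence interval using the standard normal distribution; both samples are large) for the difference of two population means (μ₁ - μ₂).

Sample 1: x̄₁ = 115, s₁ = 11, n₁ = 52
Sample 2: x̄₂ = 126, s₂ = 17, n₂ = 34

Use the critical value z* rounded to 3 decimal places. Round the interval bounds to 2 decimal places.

Both samples are large (n₁ = 52 ≥ 30, n₂ = 34 ≥ 30), so a z-interval for the difference of means applies.

Point estimate: x̄₁ - x̄₂ = 115 - 126 = -11

Standard error: SE = √(s₁²/n₁ + s₂²/n₂)
= √(11²/52 + 17²/34)
= √(2.326923 + 8.500000)
= 3.290429

For 80% confidence, z* = 1.282 (from standard normal table)
Margin of error: E = z* × SE = 1.282 × 3.290429 = 4.2183

Z-interval: (x̄₁ - x̄₂) ± E = -11 ± 4.2183 = (-15.2183, -6.7817)

Rounded to 2 decimal places:

(-15.22, -6.78)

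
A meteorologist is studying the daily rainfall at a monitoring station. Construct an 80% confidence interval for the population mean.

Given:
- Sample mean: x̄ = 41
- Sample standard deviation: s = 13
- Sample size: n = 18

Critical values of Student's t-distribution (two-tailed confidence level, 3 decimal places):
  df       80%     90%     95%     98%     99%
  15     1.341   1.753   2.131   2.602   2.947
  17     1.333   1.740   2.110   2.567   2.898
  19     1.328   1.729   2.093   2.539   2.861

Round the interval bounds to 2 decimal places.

The population standard deviation σ is unknown (only the sample standard deviation s is given), so use a t-interval with df = n - 1 = 18 - 1 = 17.

For 80% confidence with df = 17, t* = 1.333 (from t-table)

Standard error: SE = s/√n = 13/√18 = 3.064129

Margin of error: E = t* × SE = 1.333 × 3.064129 = 4.0845

T-interval: x̄ ± E = 41 ± 4.0845 = (36.9155, 45.0845)

Rounded to 2 decimal places:

(36.92, 45.08)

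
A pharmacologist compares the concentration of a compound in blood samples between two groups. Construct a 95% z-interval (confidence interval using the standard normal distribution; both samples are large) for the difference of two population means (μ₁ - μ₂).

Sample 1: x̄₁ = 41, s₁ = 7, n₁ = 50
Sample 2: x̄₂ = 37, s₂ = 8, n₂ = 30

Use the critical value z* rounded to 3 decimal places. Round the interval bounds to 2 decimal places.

Both samples are large (n₁ = 50 ≥ 30, n₂ = 30 ≥ 30), so a z-interval for the difference of means applies.

Point estimate: x̄₁ - x̄₂ = 41 - 37 = 4

Standard error: SE = √(s₁²/n₁ + s₂²/n₂)
= √(7²/50 + 8²/30)
= √(0.980000 + 2.133333)
= 1.764464

For 95% confidence, z* = 1.96 (from standard normal table)
Margin of error: E = z* × SE = 1.96 × 1.764464 = 3.4583

Z-interval: (x̄₁ - x̄₂) ± E = 4 ± 3.4583 = (0.5417, 7.4583)

Rounded to 2 decimal places:

(0.54, 7.46)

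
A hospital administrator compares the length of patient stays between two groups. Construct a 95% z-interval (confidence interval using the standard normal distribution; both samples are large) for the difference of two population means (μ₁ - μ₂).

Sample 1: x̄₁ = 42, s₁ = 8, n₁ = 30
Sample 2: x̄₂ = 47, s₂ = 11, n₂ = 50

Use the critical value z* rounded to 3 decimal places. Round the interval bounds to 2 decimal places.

Both samples are large (n₁ = 30 ≥ 30, n₂ = 50 ≥ 30), so a z-interval for the difference of means applies.

Point estimate: x̄₁ - x̄₂ = 42 - 47 = -5

Standard error: SE = √(s₁²/n₁ + s₂²/n₂)
= √(8²/30 + 11²/50)
= √(2.133333 + 2.420000)
= 2.133854

For 95% confidence, z* = 1.96 (from standard normal table)
Margin of error: E = z* × SE = 1.96 × 2.133854 = 4.1824

Z-interval: (x̄₁ - x̄₂) ± E = -5 ± 4.1824 = (-9.1824, -0.8176)

Rounded to 2 decimal places:

(-9.18, -0.82)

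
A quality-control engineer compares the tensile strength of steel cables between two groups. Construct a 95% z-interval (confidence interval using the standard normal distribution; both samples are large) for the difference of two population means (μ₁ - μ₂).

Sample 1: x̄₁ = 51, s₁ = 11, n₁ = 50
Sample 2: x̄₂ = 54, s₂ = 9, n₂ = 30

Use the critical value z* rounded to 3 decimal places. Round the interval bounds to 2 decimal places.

Both samples are large (n₁ = 50 ≥ 30, n₂ = 30 ≥ 30), so a z-interval for the difference of means applies.

Point estimate: x̄₁ - x̄₂ = 51 - 54 = -3

Standard error: SE = √(s₁²/n₁ + s₂²/n₂)
= √(11²/50 + 9²/30)
= √(2.4200000 + 2.7000000)
= 2.2627417

For 95% confidence, z* = 1.96 (from standard normal table)
Margin of error: E = z* × SE = 1.96 × 2.2627417 = 4.43497

Z-interval: (x̄₁ - x̄₂) ± E = -3 ± 4.43497 = (-7.43497, 1.43497)

Rounded to 2 decimal places:

(-7.43, 1.43)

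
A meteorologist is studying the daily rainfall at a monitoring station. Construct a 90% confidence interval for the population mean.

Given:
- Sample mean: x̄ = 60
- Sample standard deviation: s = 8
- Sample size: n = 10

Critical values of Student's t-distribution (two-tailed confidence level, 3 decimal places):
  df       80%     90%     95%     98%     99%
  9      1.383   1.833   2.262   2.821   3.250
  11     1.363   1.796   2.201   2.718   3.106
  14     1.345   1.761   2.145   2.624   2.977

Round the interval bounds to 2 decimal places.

The population standard deviation σ is unknown (only the sample standard deviation s is given), so use a t-interval with df = n - 1 = 10 - 1 = 9.

For 90% confidence with df = 9, t* = 1.833 (from t-table)

Standard error: SE = s/√n = 8/√10 = 2.529822

Margin of error: E = t* × SE = 1.833 × 2.529822 = 4.6372

T-interval: x̄ ± E = 60 ± 4.6372 = (55.3628, 64.6372)

Rounded to 2 decimal places:

(55.36, 64.64)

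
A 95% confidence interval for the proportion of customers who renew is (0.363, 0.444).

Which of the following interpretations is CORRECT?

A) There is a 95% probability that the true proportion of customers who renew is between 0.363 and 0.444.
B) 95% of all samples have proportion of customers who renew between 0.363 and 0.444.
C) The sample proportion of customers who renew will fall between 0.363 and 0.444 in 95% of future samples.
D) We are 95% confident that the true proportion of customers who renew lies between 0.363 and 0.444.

A confidence interval represents our confidence in the procedure, not a probability statement about the parameter.

Key concept: If we repeated this sampling process many times and computed a 95% CI each time, about 95% of those intervals would contain the true population parameter.

For this specific interval (0.363, 0.444):
- Midpoint (point estimate): 0.4035
- Margin of error: 0.0405

The correct interpretation is the one stating confidence that the true parameter lies in the interval — option D.

D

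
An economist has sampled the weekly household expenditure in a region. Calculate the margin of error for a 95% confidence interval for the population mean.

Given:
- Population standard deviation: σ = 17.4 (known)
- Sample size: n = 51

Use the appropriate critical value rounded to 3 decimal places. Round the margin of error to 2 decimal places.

The population standard deviation σ is known, so use the z-interval margin of error formula.

For 95% confidence, z* = 1.96 (from standard normal table)

Margin of error formula for z-interval: E = z* × σ/√n

E = 1.96 × 17.4/√51
  = 1.96 × 2.436487
  = 4.7755

Rounded to 2 decimal places:

4.78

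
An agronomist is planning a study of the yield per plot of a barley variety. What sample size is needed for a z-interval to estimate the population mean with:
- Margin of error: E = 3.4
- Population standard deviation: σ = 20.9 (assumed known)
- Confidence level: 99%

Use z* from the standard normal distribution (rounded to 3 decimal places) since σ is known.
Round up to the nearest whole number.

Using z* since population σ is known (z-interval formula).

For 99% confidence, z* = 2.576 (from standard normal table)

Sample size formula for z-interval: n = (z*σ/E)²

n = (2.576 × 20.9 / 3.4)²
  = (15.834824)²
  = 250.7416

Round up to the nearest whole number: n = 251

251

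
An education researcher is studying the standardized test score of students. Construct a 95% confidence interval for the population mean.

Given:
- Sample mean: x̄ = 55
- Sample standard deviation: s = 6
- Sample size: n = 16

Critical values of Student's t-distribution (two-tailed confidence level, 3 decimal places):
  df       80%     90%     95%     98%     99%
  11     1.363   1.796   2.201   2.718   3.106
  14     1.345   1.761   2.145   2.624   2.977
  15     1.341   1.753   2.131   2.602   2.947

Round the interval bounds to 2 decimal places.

The population standard deviation σ is unknown (only the sample standard deviation s is given), so use a t-interval with df = n - 1 = 16 - 1 = 15.

For 95% confidence with df = 15, t* = 2.131 (from t-table)

Standard error: SE = s/√n = 6/√16 = 1.500000

Margin of error: E = t* × SE = 2.131 × 1.500000 = 3.1965

T-interval: x̄ ± E = 55 ± 3.1965 = (51.8035, 58.1965)

Rounded to 2 decimal places:

(51.80, 58.20)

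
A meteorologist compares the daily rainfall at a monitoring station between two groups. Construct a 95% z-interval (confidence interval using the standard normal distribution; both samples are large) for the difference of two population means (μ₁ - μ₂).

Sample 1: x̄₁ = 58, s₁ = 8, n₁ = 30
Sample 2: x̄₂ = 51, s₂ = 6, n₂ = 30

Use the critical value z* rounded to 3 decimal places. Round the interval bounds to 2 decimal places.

Both samples are large (n₁ = 30 ≥ 30, n₂ = 30 ≥ 30), so a z-interval for the difference of means applies.

Point estimate: x̄₁ - x̄₂ = 58 - 51 = 7

Standard error: SE = √(s₁²/n₁ + s₂²/n₂)
= √(8²/30 + 6²/30)
= √(2.133333 + 1.200000)
= 1.825742

For 95% confidence, z* = 1.96 (from standard normal table)
Margin of error: E = z* × SE = 1.96 × 1.825742 = 3.5785

Z-interval: (x̄₁ - x̄₂) ± E = 7 ± 3.5785 = (3.4215, 10.5785)

Rounded to 2 decimal places:

(3.42, 10.58)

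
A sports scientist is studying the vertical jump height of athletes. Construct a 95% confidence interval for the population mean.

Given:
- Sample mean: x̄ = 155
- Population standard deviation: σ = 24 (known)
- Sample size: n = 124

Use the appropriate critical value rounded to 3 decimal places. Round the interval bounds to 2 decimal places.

The population standard deviation σ is known, so use a z-interval (standard normal critical value).

For 95% confidence, z* = 1.96 (from standard normal table)

Standard error: SE = σ/√n = 24/√124 = 2.155264

Margin of error: E = z* × SE = 1.96 × 2.155264 = 4.2243

Z-interval: x̄ ± E = 155 ± 4.2243 = (150.7757, 159.2243)

Rounded to 2 decimal places:

(150.78, 159.22)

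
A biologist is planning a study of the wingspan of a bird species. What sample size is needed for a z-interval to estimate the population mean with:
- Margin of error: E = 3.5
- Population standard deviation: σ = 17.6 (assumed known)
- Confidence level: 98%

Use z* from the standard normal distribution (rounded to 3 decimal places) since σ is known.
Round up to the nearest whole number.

Using z* since population σ is known (z-interval formula).

For 98% confidence, z* = 2.326 (from standard normal table)

Sample size formula for z-interval: n = (z*σ/E)²

n = (2.326 × 17.6 / 3.5)²
  = (11.696457)²
  = 136.8071

Round up to the nearest whole number: n = 137

137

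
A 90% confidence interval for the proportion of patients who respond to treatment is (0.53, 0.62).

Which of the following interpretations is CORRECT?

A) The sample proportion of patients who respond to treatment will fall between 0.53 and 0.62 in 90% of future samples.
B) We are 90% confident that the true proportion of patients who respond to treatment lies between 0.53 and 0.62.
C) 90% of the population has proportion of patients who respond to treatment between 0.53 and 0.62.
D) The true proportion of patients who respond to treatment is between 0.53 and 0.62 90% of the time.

A confidence interval represents our confidence in the procedure, not a probability statement about the parameter.

Key concept: If we repeated this sampling process many times and computed a 90% CI each time, about 90% of those intervals would contain the true population parameter.

For this specific interval (0.53, 0.62):
- Midpoint (point estimate): 0.575
- Margin of error: 0.045

The correct interpretation is the one stating confidence that the true parameter lies in the interval — option B.

B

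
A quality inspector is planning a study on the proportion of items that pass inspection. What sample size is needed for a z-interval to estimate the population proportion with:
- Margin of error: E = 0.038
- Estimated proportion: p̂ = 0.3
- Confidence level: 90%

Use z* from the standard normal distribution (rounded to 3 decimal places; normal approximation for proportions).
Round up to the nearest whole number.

Using z* for proportion z-interval (normal approximation).

For 90% confidence, z* = 1.645 (from standard normal table)

Sample size formula for proportion z-interval: n = z*²p̂(1-p̂)/E²

n = 1.645² × 0.3 × 0.7 / 0.038²
  = 2.706025 × 0.21 / 0.001444
  = 393.5355

Round up to the nearest whole number: n = 394

394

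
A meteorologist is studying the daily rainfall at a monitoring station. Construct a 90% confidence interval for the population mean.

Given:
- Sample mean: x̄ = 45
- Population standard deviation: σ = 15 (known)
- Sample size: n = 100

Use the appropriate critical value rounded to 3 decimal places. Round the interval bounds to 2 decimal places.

The population standard deviation σ is known, so use a z-interval (standard normal critical value).

For 90% confidence, z* = 1.645 (from standard normal table)

Standard error: SE = σ/√n = 15/√100 = 1.500000

Margin of error: E = z* × SE = 1.645 × 1.500000 = 2.4675

Z-interval: x̄ ± E = 45 ± 2.4675 = (42.5325, 47.4675)

Rounded to 2 decimal places:

(42.53, 47.47)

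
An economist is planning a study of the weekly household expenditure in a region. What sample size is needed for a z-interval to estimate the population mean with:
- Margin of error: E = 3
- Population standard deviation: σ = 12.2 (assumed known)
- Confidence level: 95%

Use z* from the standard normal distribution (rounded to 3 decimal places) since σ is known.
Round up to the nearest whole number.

Using z* since population σ is known (z-interval formula).

For 95% confidence, z* = 1.96 (from standard normal table)

Sample size formula for z-interval: n = (z*σ/E)²

n = (1.96 × 12.2 / 3)²
  = (7.970667)²
  = 63.5315

Round up to the nearest whole number: n = 64

64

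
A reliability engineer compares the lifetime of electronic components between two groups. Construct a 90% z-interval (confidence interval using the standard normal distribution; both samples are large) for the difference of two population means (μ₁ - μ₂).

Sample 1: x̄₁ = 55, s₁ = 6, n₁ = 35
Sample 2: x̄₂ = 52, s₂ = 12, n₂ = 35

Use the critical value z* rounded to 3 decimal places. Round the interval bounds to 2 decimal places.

Both samples are large (n₁ = 35 ≥ 30, n₂ = 35 ≥ 30), so a z-interval for the difference of means applies.

Point estimate: x̄₁ - x̄₂ = 55 - 52 = 3

Standard error: SE = √(s₁²/n₁ + s₂²/n₂)
= √(6²/35 + 12²/35)
= √(1.028571 + 4.114286)
= 2.267787

For 90% confidence, z* = 1.645 (from standard normal table)
Margin of error: E = z* × SE = 1.645 × 2.267787 = 3.7305

Z-interval: (x̄₁ - x̄₂) ± E = 3 ± 3.7305 = (-0.7305, 6.7305)

Rounded to 2 decimal places:

(-0.73, 6.73)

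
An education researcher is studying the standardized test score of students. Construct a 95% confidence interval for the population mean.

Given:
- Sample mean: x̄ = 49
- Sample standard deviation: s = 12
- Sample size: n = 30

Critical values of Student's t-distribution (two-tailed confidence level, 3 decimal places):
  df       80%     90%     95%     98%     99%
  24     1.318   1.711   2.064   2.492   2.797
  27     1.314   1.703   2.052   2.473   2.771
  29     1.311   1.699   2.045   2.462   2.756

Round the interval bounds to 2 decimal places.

The population standard deviation σ is unknown (only the sample standard deviation s is given), so use a t-interval with df = n - 1 = 30 - 1 = 29.

For 95% confidence with df = 29, t* = 2.045 (from t-table)

Standard error: SE = s/√n = 12/√30 = 2.190890

Margin of error: E = t* × SE = 2.045 × 2.190890 = 4.4804

T-interval: x̄ ± E = 49 ± 4.4804 = (44.5196, 53.4804)

Rounded to 2 decimal places:

(44.52, 53.48)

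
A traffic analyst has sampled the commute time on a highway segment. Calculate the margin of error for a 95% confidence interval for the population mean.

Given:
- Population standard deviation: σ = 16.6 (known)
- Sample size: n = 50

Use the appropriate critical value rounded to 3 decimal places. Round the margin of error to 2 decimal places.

The population standard deviation σ is known, so use the z-interval margin of error formula.

For 95% confidence, z* = 1.96 (from standard normal table)

Margin of error formula for z-interval: E = z* × σ/√n

E = 1.96 × 16.6/√50
  = 1.96 × 2.347595
  = 4.6013

Rounded to 2 decimal places:

4.60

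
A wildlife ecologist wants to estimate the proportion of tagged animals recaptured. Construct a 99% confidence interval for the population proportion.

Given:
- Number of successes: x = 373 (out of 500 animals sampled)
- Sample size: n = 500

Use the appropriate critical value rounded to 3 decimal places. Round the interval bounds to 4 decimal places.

Sample proportion: p̂ = 373/500 = 0.746000

Check conditions for normal approximation:
  np̂ = 373 ≥ 10 ✓
  n(1-p̂) = 127 ≥ 10 ✓

The sample is large enough, so use a z-interval (normal approximation) for the proportion.

For 99% confidence, z* = 2.576 (from standard normal table)

Standard error: SE = √(p̂(1-p̂)/n) = √(0.746000×0.254000/500) = 0.01946710

Margin of error: E = z* × SE = 2.576 × 0.01946710 = 0.050147

Z-interval: p̂ ± E = 0.746000 ± 0.050147 = (0.695853, 0.796147)

Rounded to 4 decimal places:

(0.6959, 0.7961)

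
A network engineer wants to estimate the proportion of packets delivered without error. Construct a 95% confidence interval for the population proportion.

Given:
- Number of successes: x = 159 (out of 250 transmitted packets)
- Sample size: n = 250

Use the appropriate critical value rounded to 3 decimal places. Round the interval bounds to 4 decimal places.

Sample proportion: p̂ = 159/250 = 0.636000

Check conditions for normal approximation:
  np̂ = 159 ≥ 10 ✓
  n(1-p̂) = 91 ≥ 10 ✓

The sample is large enough, so use a z-interval (normal approximation) for the proportion.

For 95% confidence, z* = 1.96 (from standard normal table)

Standard error: SE = √(p̂(1-p̂)/n) = √(0.636000×0.364000/250) = 0.03043051

Margin of error: E = z* × SE = 1.96 × 0.03043051 = 0.059644

Z-interval: p̂ ± E = 0.636000 ± 0.059644 = (0.576356, 0.695644)

Rounded to 4 decimal places:

(0.5764, 0.6956)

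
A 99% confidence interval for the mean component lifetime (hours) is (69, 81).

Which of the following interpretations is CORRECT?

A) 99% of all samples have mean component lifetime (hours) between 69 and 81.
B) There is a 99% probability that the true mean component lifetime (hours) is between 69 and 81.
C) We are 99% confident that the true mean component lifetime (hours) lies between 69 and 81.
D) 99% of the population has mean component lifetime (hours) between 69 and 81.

A confidence interval represents our confidence in the procedure, not a probability statement about the parameter.

Key concept: If we repeated this sampling process many times and computed a 99% CI each time, about 99% of those intervals would contain the true population parameter.

For this specific interval (69, 81):
- Midpoint (point estimate): 75
- Margin of error: 6

The correct interpretation is the one stating confidence that the true parameter lies in the interval — option C.

C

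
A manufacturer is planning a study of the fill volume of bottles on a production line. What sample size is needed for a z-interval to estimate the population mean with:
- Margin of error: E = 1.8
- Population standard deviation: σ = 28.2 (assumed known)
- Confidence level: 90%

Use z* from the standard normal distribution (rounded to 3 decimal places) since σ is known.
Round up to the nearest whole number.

Using z* since population σ is known (z-interval formula).

For 90% confidence, z* = 1.645 (from standard normal table)

Sample size formula for z-interval: n = (z*σ/E)²

n = (1.645 × 28.2 / 1.8)²
  = (25.771667)²
  = 664.1788

Round up to the nearest whole number: n = 665

665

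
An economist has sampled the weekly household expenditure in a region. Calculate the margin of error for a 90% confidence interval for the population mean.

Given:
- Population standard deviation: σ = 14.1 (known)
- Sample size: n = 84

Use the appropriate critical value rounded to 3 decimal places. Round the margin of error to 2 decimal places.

The population standard deviation σ is known, so use the z-interval margin of error formula.

For 90% confidence, z* = 1.645 (from standard normal table)

Margin of error formula for z-interval: E = z* × σ/√n

E = 1.645 × 14.1/√84
  = 1.645 × 1.538436
  = 2.5307

Rounded to 2 decimal places:

2.53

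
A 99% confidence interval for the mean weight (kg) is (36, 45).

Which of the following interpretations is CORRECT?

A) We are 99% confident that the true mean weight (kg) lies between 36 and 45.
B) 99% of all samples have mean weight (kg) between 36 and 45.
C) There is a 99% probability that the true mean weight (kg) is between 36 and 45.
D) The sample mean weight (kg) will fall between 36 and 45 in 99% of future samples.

A confidence interval represents our confidence in the procedure, not a probability statement about the parameter.

Key concept: If we repeated this sampling process many times and computed a 99% CI each time, about 99% of those intervals would contain the true population parameter.

For this specific interval (36, 45):
- Midpoint (point estimate): 40.5
- Margin of error: 4.5

The correct interpretation is the one stating confidence that the true parameter lies in the interval — option A.

A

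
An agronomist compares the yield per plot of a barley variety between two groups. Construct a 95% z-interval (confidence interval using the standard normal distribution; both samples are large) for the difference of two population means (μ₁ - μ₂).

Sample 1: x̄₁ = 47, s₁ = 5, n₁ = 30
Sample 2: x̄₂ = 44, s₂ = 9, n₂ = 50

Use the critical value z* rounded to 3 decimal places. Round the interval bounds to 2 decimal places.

Both samples are large (n₁ = 30 ≥ 30, n₂ = 50 ≥ 30), so a z-interval for the difference of means applies.

Point estimate: x̄₁ - x̄₂ = 47 - 44 = 3

Standard error: SE = √(s₁²/n₁ + s₂²/n₂)
= √(5²/30 + 9²/50)
= √(0.833333 + 1.620000)
= 1.566312

For 95% confidence, z* = 1.96 (from standard normal table)
Margin of error: E = z* × SE = 1.96 × 1.566312 = 3.0700

Z-interval: (x̄₁ - x̄₂) ± E = 3 ± 3.0700 = (-0.0700, 6.0700)

Rounded to 2 decimal places:

(-0.07, 6.07)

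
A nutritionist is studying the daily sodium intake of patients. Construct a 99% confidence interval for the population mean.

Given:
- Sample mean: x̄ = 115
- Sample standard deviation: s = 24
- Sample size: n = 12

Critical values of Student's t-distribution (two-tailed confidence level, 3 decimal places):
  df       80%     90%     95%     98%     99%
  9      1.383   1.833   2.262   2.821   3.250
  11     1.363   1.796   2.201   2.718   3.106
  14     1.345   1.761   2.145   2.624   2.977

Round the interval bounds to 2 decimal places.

The population standard deviation σ is unknown (only the sample standard deviation s is given), so use a t-interval with df = n - 1 = 12 - 1 = 11.

For 99% confidence with df = 11, t* = 3.106 (from t-table)

Standard error: SE = s/√n = 24/√12 = 6.928203

Margin of error: E = t* × SE = 3.106 × 6.928203 = 21.5190

T-interval: x̄ ± E = 115 ± 21.5190 = (93.4810, 136.5190)

Rounded to 2 decimal places:

(93.48, 136.52)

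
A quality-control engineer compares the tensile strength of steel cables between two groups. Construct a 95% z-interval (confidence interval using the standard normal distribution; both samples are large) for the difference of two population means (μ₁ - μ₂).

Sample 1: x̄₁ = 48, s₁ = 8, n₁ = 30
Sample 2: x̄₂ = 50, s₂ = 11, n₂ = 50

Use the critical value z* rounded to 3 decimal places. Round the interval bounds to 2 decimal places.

Both samples are large (n₁ = 30 ≥ 30, n₂ = 50 ≥ 30), so a z-interval for the difference of means applies.

Point estimate: x̄₁ - x̄₂ = 48 - 50 = -2

Standard error: SE = √(s₁²/n₁ + s₂²/n₂)
= √(8²/30 + 11²/50)
= √(2.133333 + 2.420000)
= 2.133854

For 95% confidence, z* = 1.96 (from standard normal table)
Margin of error: E = z* × SE = 1.96 × 2.133854 = 4.1824

Z-interval: (x̄₁ - x̄₂) ± E = -2 ± 4.1824 = (-6.1824, 2.1824)

Rounded to 2 decimal places:

(-6.18, 2.18)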